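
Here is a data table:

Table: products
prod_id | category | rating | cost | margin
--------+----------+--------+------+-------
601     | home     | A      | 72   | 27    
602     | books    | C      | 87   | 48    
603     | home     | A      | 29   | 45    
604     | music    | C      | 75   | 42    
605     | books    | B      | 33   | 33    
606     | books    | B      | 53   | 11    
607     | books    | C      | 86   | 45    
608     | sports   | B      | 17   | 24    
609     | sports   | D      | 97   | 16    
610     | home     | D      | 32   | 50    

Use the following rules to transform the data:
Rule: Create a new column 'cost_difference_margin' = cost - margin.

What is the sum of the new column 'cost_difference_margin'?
240

Step 1: For each record, compute cost - margin
Example calculations:
  72 - 27 = 45
  87 - 48 = 39
  29 - 45 = -16
  ...
Step 2: Sum all derived values
Step 3: Total = 240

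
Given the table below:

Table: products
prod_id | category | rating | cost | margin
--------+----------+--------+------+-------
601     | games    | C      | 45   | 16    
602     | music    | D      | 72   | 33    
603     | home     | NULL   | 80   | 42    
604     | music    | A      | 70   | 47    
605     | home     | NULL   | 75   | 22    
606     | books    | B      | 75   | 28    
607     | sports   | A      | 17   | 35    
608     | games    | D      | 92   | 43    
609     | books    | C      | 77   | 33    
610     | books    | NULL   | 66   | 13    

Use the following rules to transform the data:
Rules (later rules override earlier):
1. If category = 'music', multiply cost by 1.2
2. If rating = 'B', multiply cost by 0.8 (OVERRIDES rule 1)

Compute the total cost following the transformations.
682.4

Step 1: Rule 2 takes priority for records with rating = 'B'
  - 1 records: 75 × 0.8 = 60.0
Step 2: Rule 1 applies to remaining records with category = 'music'
  - 2 records: 142 × 1.2 = 170.4
Step 3: Other records unchanged: 452
Step 4: Final sum = 60.0 + 170.4 + 452 = 682.4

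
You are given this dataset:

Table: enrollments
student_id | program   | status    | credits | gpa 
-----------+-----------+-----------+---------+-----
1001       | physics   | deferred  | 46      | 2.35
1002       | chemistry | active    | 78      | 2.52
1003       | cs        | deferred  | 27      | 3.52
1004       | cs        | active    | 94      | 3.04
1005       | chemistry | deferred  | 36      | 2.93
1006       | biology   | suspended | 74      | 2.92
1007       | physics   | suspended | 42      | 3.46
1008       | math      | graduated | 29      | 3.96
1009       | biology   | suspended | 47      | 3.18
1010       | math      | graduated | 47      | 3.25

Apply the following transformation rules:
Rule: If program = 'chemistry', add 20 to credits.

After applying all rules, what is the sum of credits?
560

Step 1: Count records where program = 'chemistry': 2
Step 2: Total bonus added: 2 × 20 = 40
Step 3: Original sum of credits: 520
Step 4: Final sum = 520 + 40 = 560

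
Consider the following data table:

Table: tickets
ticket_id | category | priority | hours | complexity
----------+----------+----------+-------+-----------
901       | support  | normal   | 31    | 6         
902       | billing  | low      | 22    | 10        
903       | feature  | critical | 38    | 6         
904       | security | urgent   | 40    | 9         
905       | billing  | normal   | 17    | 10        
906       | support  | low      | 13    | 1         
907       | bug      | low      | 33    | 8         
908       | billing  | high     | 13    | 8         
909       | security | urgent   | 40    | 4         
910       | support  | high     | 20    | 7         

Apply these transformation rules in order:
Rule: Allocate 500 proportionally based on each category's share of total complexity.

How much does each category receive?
billing: 202.9, bug: 57.97, feature: 43.48, security: 94.2, support: 101.45

Step 1: Calculate total complexity = 69
Step 2: Calculate each category's proportion:
  billing: 28/69 = 40.58% → 202.9
  bug: 8/69 = 11.59% → 57.97
  feature: 6/69 = 8.70% → 43.48
  security: 13/69 = 18.84% → 94.2
  support: 14/69 = 20.29% → 101.45
Step 3: Verify: sum of allocations ≈ 500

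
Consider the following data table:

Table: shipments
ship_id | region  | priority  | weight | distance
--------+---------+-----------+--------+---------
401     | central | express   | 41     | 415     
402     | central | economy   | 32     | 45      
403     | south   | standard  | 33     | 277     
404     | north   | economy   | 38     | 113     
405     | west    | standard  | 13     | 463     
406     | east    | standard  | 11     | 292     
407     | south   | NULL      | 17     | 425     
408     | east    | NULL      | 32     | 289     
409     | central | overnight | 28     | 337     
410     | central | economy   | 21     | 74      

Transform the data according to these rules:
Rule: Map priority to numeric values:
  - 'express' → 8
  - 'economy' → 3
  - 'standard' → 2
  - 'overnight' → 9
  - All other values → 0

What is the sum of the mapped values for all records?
32

Step 1: Apply mapping to each record
Step 2: Count by status:
  'express': 1 records × 8 = 8
  'economy': 3 records × 3 = 9
  'standard': 3 records × 2 = 6
  'overnight': 1 records × 9 = 9
Step 3: Sum all mapped values = 32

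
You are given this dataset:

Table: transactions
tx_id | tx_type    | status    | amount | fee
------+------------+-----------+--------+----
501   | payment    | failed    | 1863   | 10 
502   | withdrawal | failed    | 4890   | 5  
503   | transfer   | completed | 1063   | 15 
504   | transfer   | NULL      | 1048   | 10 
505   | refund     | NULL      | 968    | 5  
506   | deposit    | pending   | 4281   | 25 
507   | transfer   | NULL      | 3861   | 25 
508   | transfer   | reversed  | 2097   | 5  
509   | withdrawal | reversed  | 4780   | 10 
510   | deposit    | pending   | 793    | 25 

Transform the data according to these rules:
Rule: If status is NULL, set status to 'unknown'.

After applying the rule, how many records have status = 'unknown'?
3

Step 1: Count records where status IS NULL
Step 2: Found 3 records with NULL status
Step 3: These records will have status set to 'unknown'
Step 4: Records already having status = 'unknown': 0
Step 5: Answer: 3 + 0 = 3 records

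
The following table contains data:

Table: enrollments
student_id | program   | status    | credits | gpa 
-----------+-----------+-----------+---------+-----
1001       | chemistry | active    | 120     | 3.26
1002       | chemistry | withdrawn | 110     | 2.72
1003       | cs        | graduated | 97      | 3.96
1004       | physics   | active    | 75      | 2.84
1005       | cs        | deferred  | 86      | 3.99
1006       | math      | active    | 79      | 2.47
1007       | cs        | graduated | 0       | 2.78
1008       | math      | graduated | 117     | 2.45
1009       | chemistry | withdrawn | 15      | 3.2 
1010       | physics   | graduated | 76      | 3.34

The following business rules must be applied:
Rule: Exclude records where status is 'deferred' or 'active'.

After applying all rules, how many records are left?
6

Step 1: Count records to exclude
  - 1 (deferred) + 3 (active) = 4 records
Step 2: Total records: 10
Step 3: Remaining = 10 - 4 = 6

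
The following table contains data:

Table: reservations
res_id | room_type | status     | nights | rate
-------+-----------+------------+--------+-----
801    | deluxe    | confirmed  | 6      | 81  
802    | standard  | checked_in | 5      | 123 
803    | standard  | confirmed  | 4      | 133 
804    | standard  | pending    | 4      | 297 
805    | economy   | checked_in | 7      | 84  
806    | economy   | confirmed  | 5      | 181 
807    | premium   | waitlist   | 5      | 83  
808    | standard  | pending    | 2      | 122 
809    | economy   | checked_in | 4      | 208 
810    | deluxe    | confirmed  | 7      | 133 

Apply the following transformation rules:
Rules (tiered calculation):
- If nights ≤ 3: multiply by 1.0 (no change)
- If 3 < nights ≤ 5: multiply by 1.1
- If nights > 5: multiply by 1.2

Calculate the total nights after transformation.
55.7

Step 1: Tier 1 (nights ≤ 3): 1 records, sum = 2 × 1.0 = 2.0
Step 2: Tier 2 (3 < nights ≤ 5): 6 records, sum = 27 × 1.1 = 29.7
Step 3: Tier 3 (nights > 5): 3 records, sum = 20 × 1.2 = 24.0
Step 4: Final sum = 2.0 + 29.7 + 24.0 = 55.7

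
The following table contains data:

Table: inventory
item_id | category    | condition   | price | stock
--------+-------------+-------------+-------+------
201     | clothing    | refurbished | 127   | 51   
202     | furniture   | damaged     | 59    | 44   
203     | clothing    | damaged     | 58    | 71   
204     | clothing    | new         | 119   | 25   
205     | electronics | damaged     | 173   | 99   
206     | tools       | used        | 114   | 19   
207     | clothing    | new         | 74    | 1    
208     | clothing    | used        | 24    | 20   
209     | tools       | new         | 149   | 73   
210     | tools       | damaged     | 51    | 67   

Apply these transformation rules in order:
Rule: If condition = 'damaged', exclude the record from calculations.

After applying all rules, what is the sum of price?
607

Step 1: Identify records where condition = 'damaged'
Step 2: The excluded records sum to 341
Step 3: Original total price = 948
Step 4: Remaining total = 948 - 341 = 607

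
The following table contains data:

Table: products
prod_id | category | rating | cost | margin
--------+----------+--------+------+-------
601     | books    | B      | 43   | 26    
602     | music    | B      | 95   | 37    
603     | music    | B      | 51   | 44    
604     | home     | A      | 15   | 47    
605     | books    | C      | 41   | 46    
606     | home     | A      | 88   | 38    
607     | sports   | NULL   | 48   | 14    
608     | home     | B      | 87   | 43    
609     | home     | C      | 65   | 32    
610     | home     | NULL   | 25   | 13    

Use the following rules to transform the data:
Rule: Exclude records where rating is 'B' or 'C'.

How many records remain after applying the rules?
4

Step 1: Count records to exclude
  - 4 (B) + 2 (C) = 6 records
Step 2: Total records: 10
Step 3: Remaining = 10 - 6 = 4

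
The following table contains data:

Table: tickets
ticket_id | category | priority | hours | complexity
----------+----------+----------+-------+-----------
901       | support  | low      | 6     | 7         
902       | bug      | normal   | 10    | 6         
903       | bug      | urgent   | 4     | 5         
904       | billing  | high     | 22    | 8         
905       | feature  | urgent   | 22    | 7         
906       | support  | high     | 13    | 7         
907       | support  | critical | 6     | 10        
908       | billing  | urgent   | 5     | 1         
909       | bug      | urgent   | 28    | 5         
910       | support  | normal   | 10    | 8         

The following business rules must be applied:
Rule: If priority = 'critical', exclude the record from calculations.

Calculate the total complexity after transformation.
54

Step 1: Identify records where priority = 'critical'
Step 2: The excluded records sum to 10
Step 3: Original total complexity = 64
Step 4: Remaining total = 64 - 10 = 54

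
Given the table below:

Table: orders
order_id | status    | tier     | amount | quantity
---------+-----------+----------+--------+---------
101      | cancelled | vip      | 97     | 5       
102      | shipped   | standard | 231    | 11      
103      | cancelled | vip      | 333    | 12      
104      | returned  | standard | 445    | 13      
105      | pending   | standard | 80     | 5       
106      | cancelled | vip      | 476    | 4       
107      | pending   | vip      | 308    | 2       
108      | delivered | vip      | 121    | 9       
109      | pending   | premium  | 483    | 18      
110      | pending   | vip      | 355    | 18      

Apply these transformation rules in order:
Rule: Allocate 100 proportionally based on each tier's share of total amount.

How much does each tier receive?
premium: 16.49, standard: 25.81, vip: 57.7

Step 1: Calculate total amount = 2929
Step 2: Calculate each tier's proportion:
  premium: 483/2929 = 16.49% → 16.49
  standard: 756/2929 = 25.81% → 25.81
  vip: 1690/2929 = 57.70% → 57.7
Step 3: Verify: sum of allocations ≈ 100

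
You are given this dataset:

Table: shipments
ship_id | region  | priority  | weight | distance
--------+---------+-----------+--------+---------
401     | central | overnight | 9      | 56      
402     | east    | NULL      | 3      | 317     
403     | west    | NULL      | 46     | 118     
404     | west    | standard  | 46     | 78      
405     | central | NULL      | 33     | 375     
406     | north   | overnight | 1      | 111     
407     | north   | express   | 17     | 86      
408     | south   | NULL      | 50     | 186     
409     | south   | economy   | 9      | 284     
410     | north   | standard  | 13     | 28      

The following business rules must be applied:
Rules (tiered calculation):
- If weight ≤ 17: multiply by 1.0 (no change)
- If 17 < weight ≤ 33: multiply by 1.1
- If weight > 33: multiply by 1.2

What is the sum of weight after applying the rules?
258.7

Step 1: Tier 1 (weight ≤ 17): 6 records, sum = 52 × 1.0 = 52.0
Step 2: Tier 2 (17 < weight ≤ 33): 1 records, sum = 33 × 1.1 = 36.3
Step 3: Tier 3 (weight > 33): 3 records, sum = 142 × 1.2 = 170.4
Step 4: Final sum = 52.0 + 36.3 + 170.4 = 258.7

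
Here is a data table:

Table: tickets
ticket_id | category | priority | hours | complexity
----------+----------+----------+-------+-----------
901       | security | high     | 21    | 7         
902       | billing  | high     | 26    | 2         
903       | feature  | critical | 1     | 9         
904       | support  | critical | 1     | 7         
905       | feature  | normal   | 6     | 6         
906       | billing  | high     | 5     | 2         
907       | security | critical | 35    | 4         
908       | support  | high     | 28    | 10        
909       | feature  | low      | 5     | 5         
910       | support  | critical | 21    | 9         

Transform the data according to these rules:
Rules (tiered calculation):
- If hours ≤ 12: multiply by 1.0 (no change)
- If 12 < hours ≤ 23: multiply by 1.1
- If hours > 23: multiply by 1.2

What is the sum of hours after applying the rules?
171.0

Step 1: Tier 1 (hours ≤ 12): 5 records, sum = 18 × 1.0 = 18.0
Step 2: Tier 2 (12 < hours ≤ 23): 2 records, sum = 42 × 1.1 = 46.2
Step 3: Tier 3 (hours > 23): 3 records, sum = 89 × 1.2 = 106.8
Step 4: Final sum = 18.0 + 46.2 + 106.8 = 171.0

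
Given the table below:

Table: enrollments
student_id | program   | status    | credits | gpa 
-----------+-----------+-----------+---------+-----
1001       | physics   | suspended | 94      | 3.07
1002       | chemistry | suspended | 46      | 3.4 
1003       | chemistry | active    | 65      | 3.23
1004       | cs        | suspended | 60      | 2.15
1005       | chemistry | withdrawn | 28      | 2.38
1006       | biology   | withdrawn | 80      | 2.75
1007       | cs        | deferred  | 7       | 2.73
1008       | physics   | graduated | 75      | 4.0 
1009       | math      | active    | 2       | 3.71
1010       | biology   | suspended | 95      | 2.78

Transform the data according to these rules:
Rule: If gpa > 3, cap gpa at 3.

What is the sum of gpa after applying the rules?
27.79

Step 1: 5 records have gpa > 3
Step 2: These records originally summed to 17.41
Step 3: After capping: 5 × 3 = 15
Step 4: Unaffected records sum: 12.79
Step 5: Final sum = 15 + 12.79 = 27.79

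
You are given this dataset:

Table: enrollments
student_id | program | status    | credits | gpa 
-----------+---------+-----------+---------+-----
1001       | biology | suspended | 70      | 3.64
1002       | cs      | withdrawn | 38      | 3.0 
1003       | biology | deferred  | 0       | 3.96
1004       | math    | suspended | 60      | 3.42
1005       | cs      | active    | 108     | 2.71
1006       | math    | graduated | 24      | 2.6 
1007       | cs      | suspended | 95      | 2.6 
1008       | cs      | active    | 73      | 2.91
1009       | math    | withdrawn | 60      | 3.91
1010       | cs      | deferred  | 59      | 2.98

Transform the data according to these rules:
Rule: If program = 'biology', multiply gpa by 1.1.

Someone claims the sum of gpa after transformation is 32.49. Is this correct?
Yes, the result is correct.

Step 1: Calculate the correct sum after transformation
Step 2: Apply multiplier 1.1 to records where program = 'biology'
Step 3: Correct result = 32.49
Step 4: Claimed result = 32.49
Step 5: 32.49 = 32.49 ✓
Conclusion: The claimed result is correct.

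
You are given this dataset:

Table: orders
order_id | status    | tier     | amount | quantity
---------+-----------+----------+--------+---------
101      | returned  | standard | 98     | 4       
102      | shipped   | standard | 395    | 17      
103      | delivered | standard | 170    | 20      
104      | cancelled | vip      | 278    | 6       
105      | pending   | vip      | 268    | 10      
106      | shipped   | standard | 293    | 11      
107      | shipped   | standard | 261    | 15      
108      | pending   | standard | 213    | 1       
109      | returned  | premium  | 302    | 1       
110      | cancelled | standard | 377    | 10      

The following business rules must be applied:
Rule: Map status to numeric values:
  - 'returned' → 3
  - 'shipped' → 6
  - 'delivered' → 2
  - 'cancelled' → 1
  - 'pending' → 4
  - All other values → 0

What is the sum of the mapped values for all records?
36

Step 1: Apply mapping to each record
Step 2: Count by status:
  'returned': 2 records × 3 = 6
  'shipped': 3 records × 6 = 18
  'delivered': 1 records × 2 = 2
  'cancelled': 2 records × 1 = 2
  'pending': 2 records × 4 = 8
Step 3: Sum all mapped values = 36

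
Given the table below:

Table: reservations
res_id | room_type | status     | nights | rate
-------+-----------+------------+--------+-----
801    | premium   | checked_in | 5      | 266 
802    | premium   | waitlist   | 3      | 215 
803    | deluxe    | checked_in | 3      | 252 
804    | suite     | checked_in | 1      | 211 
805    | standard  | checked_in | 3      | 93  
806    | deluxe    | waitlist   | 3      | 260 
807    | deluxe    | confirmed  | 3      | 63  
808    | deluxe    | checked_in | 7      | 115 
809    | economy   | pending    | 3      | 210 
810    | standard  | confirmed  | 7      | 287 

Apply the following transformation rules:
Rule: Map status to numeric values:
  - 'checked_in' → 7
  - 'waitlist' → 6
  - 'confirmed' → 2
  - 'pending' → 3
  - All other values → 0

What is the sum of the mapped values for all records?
54

Step 1: Apply mapping to each record
Step 2: Count by status:
  'checked_in': 5 records × 7 = 35
  'waitlist': 2 records × 6 = 12
  'confirmed': 2 records × 2 = 4
  'pending': 1 records × 3 = 3
Step 3: Sum all mapped values = 54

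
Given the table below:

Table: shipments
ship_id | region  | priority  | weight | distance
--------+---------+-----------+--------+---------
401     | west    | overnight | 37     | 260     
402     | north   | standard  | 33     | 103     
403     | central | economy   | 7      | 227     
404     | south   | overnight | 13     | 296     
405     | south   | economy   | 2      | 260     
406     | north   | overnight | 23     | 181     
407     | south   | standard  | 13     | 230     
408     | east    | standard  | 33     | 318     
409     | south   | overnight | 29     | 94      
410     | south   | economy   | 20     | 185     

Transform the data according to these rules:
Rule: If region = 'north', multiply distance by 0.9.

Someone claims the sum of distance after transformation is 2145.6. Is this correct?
No, the correct result is 2125.6.

Step 1: Calculate the correct sum after transformation
Step 2: Apply multiplier 0.9 to records where region = 'north'
Step 3: Correct result = 2125.6
Step 4: Claimed result = 2145.6
Step 5: 2125.6 ≠ 2145.6
Conclusion: The claimed result is incorrect. The correct answer is 2125.6.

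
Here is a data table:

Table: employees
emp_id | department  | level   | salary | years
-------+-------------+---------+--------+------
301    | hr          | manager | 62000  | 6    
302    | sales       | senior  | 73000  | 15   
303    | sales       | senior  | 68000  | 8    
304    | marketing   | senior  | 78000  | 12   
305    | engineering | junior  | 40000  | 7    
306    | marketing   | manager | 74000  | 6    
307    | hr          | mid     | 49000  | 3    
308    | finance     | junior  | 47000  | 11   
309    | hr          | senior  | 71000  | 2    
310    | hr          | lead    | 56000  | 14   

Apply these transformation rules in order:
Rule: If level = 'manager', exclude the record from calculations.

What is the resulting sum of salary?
482000

Step 1: Identify records where level = 'manager'
Step 2: The excluded records sum to 136000
Step 3: Original total salary = 618000
Step 4: Remaining total = 618000 - 136000 = 482000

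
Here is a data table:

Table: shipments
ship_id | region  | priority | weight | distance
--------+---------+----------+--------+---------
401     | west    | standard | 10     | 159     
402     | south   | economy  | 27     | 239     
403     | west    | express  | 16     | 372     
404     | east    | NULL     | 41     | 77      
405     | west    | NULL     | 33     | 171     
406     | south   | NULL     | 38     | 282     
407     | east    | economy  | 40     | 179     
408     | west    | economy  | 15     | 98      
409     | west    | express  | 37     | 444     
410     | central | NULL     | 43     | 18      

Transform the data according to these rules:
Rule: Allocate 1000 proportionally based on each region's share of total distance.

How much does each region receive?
central: 8.83, east: 125.55, south: 255.52, west: 610.1

Step 1: Calculate total distance = 2039
Step 2: Calculate each region's proportion:
  central: 18/2039 = 0.88% → 8.83
  east: 256/2039 = 12.56% → 125.55
  south: 521/2039 = 25.55% → 255.52
  west: 1244/2039 = 61.01% → 610.1
Step 3: Verify: sum of allocations ≈ 1000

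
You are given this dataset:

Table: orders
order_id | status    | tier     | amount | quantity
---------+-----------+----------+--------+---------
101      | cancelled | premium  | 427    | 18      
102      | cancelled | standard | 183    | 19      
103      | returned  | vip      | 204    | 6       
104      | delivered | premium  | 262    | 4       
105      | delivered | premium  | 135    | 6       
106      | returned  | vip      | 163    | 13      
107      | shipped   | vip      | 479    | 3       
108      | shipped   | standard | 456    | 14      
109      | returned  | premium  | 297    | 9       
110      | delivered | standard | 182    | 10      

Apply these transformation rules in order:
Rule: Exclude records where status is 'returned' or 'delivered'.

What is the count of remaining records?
4

Step 1: Count records to exclude
  - 3 (returned) + 3 (delivered) = 6 records
Step 2: Total records: 10
Step 3: Remaining = 10 - 6 = 4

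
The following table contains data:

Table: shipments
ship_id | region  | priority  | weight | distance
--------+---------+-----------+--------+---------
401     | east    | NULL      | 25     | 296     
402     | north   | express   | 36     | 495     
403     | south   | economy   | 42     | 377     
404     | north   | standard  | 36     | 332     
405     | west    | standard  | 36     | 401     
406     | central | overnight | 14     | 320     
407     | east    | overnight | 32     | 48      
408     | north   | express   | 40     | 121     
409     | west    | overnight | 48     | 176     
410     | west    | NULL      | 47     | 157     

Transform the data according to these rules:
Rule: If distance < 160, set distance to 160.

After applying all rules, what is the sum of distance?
2877

Step 1: 3 records have distance < 160
Step 2: These records originally summed to 326
Step 3: After setting to minimum: 3 × 160 = 480
Step 4: Unaffected records sum: 2397
Step 5: Final sum = 480 + 2397 = 2877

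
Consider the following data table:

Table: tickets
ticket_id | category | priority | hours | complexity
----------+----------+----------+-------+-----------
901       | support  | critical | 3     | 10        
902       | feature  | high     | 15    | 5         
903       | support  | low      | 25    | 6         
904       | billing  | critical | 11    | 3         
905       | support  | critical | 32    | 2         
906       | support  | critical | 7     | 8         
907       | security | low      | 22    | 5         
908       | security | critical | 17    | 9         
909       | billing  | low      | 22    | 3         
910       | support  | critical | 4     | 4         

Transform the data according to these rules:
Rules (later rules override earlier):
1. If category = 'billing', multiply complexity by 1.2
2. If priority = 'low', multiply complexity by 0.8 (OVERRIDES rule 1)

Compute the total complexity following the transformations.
52.8

Step 1: Rule 2 takes priority for records with priority = 'low'
  - 3 records: 14 × 0.8 = 11.2
Step 2: Rule 1 applies to remaining records with category = 'billing'
  - 1 records: 3 × 1.2 = 3.6
Step 3: Other records unchanged: 38
Step 4: Final sum = 11.2 + 3.6 + 38 = 52.8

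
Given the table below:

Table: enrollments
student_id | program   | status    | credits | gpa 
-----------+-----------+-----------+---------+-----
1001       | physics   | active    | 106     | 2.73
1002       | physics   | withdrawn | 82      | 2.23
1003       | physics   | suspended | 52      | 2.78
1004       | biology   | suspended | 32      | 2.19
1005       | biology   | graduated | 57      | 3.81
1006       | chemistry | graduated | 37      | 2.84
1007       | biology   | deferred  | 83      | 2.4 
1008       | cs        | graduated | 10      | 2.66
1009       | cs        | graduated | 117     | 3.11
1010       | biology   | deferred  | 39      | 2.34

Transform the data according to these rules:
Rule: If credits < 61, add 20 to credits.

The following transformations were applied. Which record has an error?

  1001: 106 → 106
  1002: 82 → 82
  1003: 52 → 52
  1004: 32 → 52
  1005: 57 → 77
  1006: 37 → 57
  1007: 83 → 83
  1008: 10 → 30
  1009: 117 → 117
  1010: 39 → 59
Record 1003 has an error. The correct transformed value should be 72, not 52.

Step 1: Check each record against the rule
Step 2: Record 1003 has credits = 52
Step 3: Since 52 < 61, the bonus should have been applied
Step 4: Correct value = 72, but claimed value = 52
Conclusion: Record 1003 has the error.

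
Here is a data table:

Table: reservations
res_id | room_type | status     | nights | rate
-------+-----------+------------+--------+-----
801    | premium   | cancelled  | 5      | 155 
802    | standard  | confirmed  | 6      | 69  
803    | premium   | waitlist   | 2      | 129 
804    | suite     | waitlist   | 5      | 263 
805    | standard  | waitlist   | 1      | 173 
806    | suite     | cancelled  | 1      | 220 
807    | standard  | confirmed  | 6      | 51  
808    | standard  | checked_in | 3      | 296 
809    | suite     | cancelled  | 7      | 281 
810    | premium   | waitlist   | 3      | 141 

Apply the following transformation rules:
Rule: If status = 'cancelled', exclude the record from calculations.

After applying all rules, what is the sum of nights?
26

Step 1: Identify records where status = 'cancelled'
Step 2: The excluded records sum to 13
Step 3: Original total nights = 39
Step 4: Remaining total = 39 - 13 = 26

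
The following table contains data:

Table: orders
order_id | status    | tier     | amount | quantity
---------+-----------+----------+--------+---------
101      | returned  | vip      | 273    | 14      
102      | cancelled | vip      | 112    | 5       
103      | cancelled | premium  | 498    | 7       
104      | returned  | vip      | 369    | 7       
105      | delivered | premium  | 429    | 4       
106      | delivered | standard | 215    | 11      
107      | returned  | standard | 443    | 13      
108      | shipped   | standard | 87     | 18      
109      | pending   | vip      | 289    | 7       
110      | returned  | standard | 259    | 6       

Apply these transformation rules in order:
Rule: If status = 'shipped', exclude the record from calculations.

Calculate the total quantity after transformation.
74

Step 1: Identify records where status = 'shipped'
Step 2: The excluded records sum to 18
Step 3: Original total quantity = 92
Step 4: Remaining total = 92 - 18 = 74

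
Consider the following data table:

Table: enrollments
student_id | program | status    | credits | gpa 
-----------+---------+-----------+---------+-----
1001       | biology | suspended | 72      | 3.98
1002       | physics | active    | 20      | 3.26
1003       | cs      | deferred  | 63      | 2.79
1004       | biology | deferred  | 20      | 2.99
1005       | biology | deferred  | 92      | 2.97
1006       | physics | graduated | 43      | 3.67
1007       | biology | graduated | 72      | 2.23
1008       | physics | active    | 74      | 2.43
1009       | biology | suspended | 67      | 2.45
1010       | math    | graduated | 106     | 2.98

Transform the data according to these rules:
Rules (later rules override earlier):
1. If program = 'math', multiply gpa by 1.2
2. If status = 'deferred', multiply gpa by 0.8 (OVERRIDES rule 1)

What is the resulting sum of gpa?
28.6

Step 1: Rule 2 takes priority for records with status = 'deferred'
  - 3 records: 8.75 × 0.8 = 7.0
Step 2: Rule 1 applies to remaining records with program = 'math'
  - 1 records: 2.98 × 1.2 = 3.58
Step 3: Other records unchanged: 18.02
Step 4: Final sum = 7.0 + 3.58 + 18.02 = 28.6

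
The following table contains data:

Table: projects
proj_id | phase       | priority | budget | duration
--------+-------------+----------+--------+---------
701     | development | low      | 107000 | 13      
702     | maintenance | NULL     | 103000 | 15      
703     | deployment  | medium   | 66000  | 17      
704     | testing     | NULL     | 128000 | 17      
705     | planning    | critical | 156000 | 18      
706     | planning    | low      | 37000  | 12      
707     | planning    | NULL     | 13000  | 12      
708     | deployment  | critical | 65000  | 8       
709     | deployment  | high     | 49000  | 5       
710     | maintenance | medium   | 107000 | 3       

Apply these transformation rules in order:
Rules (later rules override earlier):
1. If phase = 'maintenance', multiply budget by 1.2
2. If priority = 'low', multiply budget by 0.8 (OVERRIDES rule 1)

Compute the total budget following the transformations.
844200.0

Step 1: Rule 2 takes priority for records with priority = 'low'
  - 2 records: 144000 × 0.8 = 115200.0
Step 2: Rule 1 applies to remaining records with phase = 'maintenance'
  - 2 records: 210000 × 1.2 = 252000.0
Step 3: Other records unchanged: 477000
Step 4: Final sum = 115200.0 + 252000.0 + 477000 = 844200.0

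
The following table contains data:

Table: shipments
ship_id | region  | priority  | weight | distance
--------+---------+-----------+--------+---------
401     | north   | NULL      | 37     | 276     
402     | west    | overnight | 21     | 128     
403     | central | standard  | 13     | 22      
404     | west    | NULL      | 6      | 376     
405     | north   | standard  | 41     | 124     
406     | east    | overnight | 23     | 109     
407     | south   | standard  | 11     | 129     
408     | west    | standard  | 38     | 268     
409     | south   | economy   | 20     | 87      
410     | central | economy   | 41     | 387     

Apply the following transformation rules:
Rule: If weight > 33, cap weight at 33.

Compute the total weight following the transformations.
226

Step 1: 4 records have weight > 33
Step 2: These records originally summed to 157
Step 3: After capping: 4 × 33 = 132
Step 4: Unaffected records sum: 94
Step 5: Final sum = 132 + 94 = 226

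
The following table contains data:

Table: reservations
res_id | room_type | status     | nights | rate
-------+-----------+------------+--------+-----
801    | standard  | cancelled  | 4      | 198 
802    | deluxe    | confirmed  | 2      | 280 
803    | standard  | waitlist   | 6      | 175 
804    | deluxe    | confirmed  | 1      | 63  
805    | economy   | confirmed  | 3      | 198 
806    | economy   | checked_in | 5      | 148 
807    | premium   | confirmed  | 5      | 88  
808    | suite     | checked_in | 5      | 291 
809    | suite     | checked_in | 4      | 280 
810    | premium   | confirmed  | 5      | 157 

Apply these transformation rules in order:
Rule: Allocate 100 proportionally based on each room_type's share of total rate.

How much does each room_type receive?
deluxe: 18.26, economy: 18.42, premium: 13.05, standard: 19.86, suite: 30.4

Step 1: Calculate total rate = 1878
Step 2: Calculate each room_type's proportion:
  deluxe: 343/1878 = 18.26% → 18.26
  economy: 346/1878 = 18.42% → 18.42
  premium: 245/1878 = 13.05% → 13.05
  standard: 373/1878 = 19.86% → 19.86
  suite: 571/1878 = 30.40% → 30.4
Step 3: Verify: sum of allocations ≈ 100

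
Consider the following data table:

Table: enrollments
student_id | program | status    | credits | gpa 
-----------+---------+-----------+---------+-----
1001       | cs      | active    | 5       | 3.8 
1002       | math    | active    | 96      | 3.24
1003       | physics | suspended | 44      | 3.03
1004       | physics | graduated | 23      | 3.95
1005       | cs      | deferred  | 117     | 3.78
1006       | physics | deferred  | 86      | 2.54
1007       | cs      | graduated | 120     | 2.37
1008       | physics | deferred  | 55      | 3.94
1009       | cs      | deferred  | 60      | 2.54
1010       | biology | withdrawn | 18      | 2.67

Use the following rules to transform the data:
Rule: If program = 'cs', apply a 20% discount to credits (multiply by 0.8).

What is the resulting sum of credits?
563.6

Step 1: Records with program = 'cs' have total credits = 302
Step 2: Apply multiplier: 302 × 0.8 = 241.6
Step 3: Other records total: 322
Step 4: Final sum = 241.6 + 322 = 563.6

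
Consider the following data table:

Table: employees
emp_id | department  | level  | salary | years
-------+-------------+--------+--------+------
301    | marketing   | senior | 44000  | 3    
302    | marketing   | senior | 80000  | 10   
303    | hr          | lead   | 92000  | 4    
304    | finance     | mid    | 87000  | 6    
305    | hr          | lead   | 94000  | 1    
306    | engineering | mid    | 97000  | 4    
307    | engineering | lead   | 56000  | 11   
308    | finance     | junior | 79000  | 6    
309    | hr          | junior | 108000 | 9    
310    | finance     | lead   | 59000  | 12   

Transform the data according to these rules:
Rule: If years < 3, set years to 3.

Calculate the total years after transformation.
68

Step 1: 1 records have years < 3
Step 2: These records originally summed to 1
Step 3: After setting to minimum: 1 × 3 = 3
Step 4: Unaffected records sum: 65
Step 5: Final sum = 3 + 65 = 68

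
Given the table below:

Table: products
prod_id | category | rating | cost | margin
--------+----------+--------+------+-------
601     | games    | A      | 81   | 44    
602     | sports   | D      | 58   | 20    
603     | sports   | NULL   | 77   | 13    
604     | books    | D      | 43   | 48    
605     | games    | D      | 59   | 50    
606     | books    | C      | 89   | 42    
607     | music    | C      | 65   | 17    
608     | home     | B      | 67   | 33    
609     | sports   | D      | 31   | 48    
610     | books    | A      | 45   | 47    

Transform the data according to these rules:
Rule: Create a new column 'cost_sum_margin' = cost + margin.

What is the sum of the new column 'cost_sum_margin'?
977

Step 1: For each record, compute cost + margin
Example calculations:
  81 + 44 = 125
  58 + 20 = 78
  77 + 13 = 90
  ...
Step 2: Sum all derived values
Step 3: Total = 977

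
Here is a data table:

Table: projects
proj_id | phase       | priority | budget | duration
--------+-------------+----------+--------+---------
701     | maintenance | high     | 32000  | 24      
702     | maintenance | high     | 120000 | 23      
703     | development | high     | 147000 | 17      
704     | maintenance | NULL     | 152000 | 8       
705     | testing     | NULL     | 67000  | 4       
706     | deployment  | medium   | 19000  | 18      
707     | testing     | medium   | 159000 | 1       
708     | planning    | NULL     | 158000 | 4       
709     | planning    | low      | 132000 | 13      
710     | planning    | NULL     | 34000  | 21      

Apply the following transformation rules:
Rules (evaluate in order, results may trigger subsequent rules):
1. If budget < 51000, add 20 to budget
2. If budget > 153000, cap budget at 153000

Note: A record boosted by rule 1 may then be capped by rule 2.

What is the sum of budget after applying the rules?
1009060

Step 1: Apply rule 1 to records with budget < 51000
  - 3 records get bonus of 20
  - Of these, 0 records then exceed 153000 and get capped
Step 2: Apply rule 2 to records with budget > 153000
  - 2 records (original) are capped
Step 3: Calculate final sum = 1009060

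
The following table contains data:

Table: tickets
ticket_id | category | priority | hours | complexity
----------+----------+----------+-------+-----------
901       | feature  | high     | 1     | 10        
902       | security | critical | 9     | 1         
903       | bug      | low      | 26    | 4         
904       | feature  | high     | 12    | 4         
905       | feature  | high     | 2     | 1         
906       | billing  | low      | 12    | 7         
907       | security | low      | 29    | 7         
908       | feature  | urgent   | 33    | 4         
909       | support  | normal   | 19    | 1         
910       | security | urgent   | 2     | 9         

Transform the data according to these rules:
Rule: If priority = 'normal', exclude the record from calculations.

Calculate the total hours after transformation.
126

Step 1: Identify records where priority = 'normal'
Step 2: The excluded records sum to 19
Step 3: Original total hours = 145
Step 4: Remaining total = 145 - 19 = 126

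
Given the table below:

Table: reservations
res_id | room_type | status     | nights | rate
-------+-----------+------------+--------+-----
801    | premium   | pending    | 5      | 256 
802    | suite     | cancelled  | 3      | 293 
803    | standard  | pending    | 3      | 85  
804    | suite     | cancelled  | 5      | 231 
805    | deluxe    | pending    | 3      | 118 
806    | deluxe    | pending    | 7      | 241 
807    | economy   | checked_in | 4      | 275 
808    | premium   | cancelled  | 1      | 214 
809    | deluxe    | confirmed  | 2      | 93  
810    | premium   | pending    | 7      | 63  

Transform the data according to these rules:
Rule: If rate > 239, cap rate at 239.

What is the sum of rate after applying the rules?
1760

Step 1: 4 records have rate > 239
Step 2: These records originally summed to 1065
Step 3: After capping: 4 × 239 = 956
Step 4: Unaffected records sum: 804
Step 5: Final sum = 956 + 804 = 1760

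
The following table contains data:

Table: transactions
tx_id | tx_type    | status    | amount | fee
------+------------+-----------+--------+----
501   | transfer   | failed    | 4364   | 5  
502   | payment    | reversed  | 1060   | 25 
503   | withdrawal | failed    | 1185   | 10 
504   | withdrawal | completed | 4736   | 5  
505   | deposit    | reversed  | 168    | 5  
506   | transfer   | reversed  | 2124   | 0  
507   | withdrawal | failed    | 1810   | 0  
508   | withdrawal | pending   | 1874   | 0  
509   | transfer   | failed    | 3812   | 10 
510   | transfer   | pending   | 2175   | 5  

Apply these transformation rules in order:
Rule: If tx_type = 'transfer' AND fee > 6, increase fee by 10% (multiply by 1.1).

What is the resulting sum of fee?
66.0

Step 1: Find records where tx_type = 'transfer' AND fee > 6
Step 2: 1 records match, summing to 10
Step 3: After multiplier: 10 × 1.1 = 11.0
Step 4: Unaffected records sum: 55
Step 5: Final sum = 11.0 + 55 = 66.0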